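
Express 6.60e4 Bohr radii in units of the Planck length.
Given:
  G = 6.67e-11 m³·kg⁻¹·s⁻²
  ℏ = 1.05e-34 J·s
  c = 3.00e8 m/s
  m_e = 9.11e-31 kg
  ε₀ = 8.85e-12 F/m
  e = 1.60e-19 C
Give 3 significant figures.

2.15e29

Bohr radius: a₀ = 4πε₀ℏ²/(m_e e²) = 5.26e-11 m
Planck length: ℓ_P = √(ℏG/c³) = 1.61e-35 m
6.60e4 × 5.26e-11 / 1.61e-35 = 2.15e29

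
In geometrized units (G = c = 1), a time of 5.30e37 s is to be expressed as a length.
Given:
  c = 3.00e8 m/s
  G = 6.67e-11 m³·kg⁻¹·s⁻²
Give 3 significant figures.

Time → length via c.
5.30e37 s × (c) = 1.59e46 m

1.59e46 m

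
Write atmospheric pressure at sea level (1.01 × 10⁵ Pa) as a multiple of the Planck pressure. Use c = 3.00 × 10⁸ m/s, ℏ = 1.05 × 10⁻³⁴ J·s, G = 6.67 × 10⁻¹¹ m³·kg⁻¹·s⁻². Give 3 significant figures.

Planck pressure: p_P = c⁷/(ℏG²) = 4.68 × 10¹¹³ Pa.
1.01 × 10⁵ / 4.68 × 10¹¹³ = 2.16 × 10⁻¹⁰⁹

2.16 × 10⁻¹⁰⁹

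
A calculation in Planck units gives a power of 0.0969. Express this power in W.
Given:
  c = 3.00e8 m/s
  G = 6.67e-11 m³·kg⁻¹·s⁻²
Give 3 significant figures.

One Planck power: P_P = c⁵/G = 3.64e52 W.
0.0969 × 3.64e52 W = 3.53e51 W

3.53e51 W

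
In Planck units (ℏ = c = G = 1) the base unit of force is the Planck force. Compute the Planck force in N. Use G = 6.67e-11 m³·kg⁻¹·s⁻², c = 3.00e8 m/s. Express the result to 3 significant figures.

1.21e44 N

F_P = c⁴/G
  = 8.10e33 / 6.67e-11
  = 1.21e44 N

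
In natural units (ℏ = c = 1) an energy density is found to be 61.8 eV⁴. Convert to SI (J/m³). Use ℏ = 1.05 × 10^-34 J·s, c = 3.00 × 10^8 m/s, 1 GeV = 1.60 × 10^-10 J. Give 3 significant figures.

1.30 × 10^3 J/m³

[E]/[L]³ = [E]⁴/(ℏc)³; restore (ℏc)⁻³.
1 GeV⁴ → 1/(ℏc)³ × (1 GeV in J)⁴ = 2.10 × 10^37 J/m³.
Convert the energy scale: 61.8 eV⁴ = 6.18 × 10^-35 GeV⁴.
Result: 6.18 × 10^-35 × 2.10 × 10^37 = 1.30 × 10^3 J/m³.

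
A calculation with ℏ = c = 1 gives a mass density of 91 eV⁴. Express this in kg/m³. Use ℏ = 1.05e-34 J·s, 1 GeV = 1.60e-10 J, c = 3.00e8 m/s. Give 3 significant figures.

2.12e-14 kg/m³

Mass density is [E]/(c²[L]³) = [E]⁴/(ℏ³c⁵).
1 GeV⁴ → 1/(ℏ³c⁵) × (1 GeV in J)⁴ = 2.33e20 kg/m³.
Convert the energy scale: 91 eV⁴ = 9.10e-35 GeV⁴.
Result: 9.10e-35 × 2.33e20 = 2.12e-14 kg/m³.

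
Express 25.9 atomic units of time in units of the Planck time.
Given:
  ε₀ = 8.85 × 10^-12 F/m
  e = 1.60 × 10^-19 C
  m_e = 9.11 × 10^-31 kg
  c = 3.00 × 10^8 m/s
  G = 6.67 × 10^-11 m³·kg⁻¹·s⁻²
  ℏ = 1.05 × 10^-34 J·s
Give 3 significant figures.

1.16 × 10^28

atomic unit of time: τ_au = (4πε₀)²ℏ³/(m_e e⁴) = 2.40 × 10^-17 s
Planck time: t_P = √(ℏG/c⁵) = 5.37 × 10^-44 s
25.9 × 2.40 × 10^-17 / 5.37 × 10^-44 = 1.16 × 10^28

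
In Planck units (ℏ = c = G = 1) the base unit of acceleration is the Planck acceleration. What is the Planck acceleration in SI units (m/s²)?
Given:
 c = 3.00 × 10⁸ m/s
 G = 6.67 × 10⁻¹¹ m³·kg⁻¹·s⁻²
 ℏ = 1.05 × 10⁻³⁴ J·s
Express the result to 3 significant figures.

a_P = √(c⁷/(ℏG))
  = √(3.12 × 10¹⁰³)
  = 5.59 × 10⁵¹ m/s²

5.59 × 10⁵¹ m/s²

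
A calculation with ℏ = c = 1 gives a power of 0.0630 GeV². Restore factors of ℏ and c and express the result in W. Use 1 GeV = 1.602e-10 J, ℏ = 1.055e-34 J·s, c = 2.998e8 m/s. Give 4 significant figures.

Power is [E]/[T] = [E]²/ℏ.
1 GeV² → 1/ℏ × (1 GeV in J)² = 2.433e14 W.
Result: 0.0630 × 2.433e14 = 1.533e13 W.

1.533e13 W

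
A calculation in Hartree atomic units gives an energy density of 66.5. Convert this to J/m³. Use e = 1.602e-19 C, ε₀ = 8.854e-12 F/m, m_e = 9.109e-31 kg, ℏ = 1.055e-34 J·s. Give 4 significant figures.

One atomic unit of energy density: u_au = E_h/a₀³ = m_e⁴e¹⁰/((4πε₀)⁵ℏ⁸) = 2.929e13 J/m³.
66.5 × 2.929e13 J/m³ = 1.948e15 J/m³

1.948e15 J/m³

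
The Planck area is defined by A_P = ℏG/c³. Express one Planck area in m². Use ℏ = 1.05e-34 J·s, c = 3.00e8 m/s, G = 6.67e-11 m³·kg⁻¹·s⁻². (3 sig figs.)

A_P = ℏG/c³
  = 7.00e-45 / 2.70e25
  = 2.59e-70 m²

2.59e-70 m²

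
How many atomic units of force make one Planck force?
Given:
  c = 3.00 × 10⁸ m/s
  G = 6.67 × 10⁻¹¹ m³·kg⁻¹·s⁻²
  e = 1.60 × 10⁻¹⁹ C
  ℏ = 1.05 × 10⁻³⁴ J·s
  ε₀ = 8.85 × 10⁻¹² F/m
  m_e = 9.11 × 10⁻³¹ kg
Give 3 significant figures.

Planck force: F_P = c⁴/G = 1.21 × 10⁴⁴ N
atomic unit of force: F_au = E_h/a₀ = m_e²e⁶/((4πε₀)³ℏ⁴) = 8.33 × 10⁻⁸ N
ratio = 1.21 × 10⁴⁴ / 8.33 × 10⁻⁸ = 1.46 × 10⁵¹

1.46 × 10⁵¹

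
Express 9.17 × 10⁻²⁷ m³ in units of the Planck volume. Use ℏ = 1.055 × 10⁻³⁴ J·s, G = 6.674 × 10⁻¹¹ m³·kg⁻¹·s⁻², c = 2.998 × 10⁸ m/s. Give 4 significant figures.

2.171 × 10⁷⁸

Planck volume: V_P = (ℏG/c³)^(3/2) = 4.224 × 10⁻¹⁰⁵ m³.
9.17 × 10⁻²⁷ / 4.224 × 10⁻¹⁰⁵ = 2.171 × 10⁷⁸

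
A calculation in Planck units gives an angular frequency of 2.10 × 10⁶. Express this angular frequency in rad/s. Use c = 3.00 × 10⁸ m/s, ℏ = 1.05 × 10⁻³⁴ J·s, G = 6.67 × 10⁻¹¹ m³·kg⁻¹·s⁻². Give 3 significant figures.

One Planck angular frequency: ω_P = √(c⁵/(ℏG)) = 1.86 × 10⁴³ rad/s.
2.10 × 10⁶ × 1.86 × 10⁴³ rad/s = 3.91 × 10⁴⁹ rad/s

3.91 × 10⁴⁹ rad/s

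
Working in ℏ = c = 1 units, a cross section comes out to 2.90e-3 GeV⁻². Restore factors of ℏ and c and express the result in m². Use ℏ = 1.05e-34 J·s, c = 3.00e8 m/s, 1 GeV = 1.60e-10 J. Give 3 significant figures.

Area is [L]² = [E]⁻²·(ℏc)²; restore (ℏc)².
1 GeV⁻² → (ℏc)² × (1 GeV in J)⁻² = 3.88e-32 m².
Result: 2.90e-3 × 3.88e-32 = 1.12e-34 m².

1.12e-34 m²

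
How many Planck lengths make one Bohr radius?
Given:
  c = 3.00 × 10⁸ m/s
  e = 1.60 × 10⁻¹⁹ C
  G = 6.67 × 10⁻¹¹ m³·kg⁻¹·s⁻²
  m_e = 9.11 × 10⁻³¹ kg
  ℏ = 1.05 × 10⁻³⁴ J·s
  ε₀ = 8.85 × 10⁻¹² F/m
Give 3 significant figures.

Bohr radius: a₀ = 4πε₀ℏ²/(m_e e²) = 5.26 × 10⁻¹¹ m
Planck length: ℓ_P = √(ℏG/c³) = 1.61 × 10⁻³⁵ m
ratio = 5.26 × 10⁻¹¹ / 1.61 × 10⁻³⁵ = 3.26 × 10²⁴

3.26 × 10²⁴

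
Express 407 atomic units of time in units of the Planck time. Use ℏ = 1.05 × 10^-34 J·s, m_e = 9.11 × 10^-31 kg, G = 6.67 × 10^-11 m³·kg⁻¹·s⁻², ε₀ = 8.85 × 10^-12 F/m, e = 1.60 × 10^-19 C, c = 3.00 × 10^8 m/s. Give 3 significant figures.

1.82 × 10^29

atomic unit of time: τ_au = (4πε₀)²ℏ³/(m_e e⁴) = 2.40 × 10^-17 s
Planck time: t_P = √(ℏG/c⁵) = 5.37 × 10^-44 s
407 × 2.40 × 10^-17 / 5.37 × 10^-44 = 1.82 × 10^29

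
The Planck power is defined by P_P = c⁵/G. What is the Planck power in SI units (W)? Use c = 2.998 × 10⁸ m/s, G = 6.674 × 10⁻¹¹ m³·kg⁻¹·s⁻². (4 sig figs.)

P_P = c⁵/G
  = 2.422 × 10⁴² / 6.674 × 10⁻¹¹
  = 3.629 × 10⁵² W

3.629 × 10⁵² W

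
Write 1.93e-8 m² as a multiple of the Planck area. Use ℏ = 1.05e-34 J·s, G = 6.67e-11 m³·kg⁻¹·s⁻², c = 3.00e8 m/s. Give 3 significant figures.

Planck area: A_P = ℏG/c³ = 2.59e-70 m².
1.93e-8 / 2.59e-70 = 7.44e61

7.44e61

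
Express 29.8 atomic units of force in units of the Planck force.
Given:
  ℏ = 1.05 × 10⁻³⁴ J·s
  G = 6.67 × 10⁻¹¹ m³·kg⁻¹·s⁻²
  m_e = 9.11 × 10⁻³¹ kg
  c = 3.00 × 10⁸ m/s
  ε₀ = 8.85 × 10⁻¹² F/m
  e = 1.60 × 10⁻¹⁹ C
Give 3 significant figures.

2.04 × 10⁻⁵⁰

atomic unit of force: F_au = E_h/a₀ = m_e²e⁶/((4πε₀)³ℏ⁴) = 8.33 × 10⁻⁸ N
Planck force: F_P = c⁴/G = 1.21 × 10⁴⁴ N
29.8 × 8.33 × 10⁻⁸ / 1.21 × 10⁴⁴ = 2.04 × 10⁻⁵⁰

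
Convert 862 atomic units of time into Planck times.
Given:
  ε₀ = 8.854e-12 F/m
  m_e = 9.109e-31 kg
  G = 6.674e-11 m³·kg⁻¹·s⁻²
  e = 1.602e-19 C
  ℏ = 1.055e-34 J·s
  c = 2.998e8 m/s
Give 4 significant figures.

atomic unit of time: τ_au = (4πε₀)²ℏ³/(m_e e⁴) = 2.423e-17 s
Planck time: t_P = √(ℏG/c⁵) = 5.392e-44 s
862 × 2.423e-17 / 5.392e-44 = 3.873e29

3.873e29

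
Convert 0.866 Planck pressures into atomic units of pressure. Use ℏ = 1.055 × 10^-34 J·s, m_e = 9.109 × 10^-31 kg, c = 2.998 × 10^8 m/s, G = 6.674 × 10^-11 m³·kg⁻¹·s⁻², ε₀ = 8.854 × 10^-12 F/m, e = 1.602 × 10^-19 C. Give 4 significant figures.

1.370 × 10^100

Planck pressure: p_P = c⁷/(ℏG²) = 4.632 × 10^113 Pa
atomic unit of pressure: P_au = E_h/a₀³ = m_e⁴e¹⁰/((4πε₀)⁵ℏ⁸) = 2.929 × 10^13 Pa
0.866 × 4.632 × 10^113 / 2.929 × 10^13 = 1.370 × 10^100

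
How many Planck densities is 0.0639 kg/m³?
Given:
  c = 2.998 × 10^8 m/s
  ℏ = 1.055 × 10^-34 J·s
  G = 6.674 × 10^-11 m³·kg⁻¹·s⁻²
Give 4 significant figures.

1.240 × 10^-98

Planck density: ρ_P = c⁵/(ℏG²) = 5.154 × 10^96 kg/m³.
0.0639 / 5.154 × 10^96 = 1.240 × 10^-98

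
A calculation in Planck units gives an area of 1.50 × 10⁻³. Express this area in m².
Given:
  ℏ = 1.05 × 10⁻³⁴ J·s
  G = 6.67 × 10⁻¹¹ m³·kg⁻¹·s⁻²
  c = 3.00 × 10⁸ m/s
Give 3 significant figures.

One Planck area: A_P = ℏG/c³ = 2.59 × 10⁻⁷⁰ m².
1.50 × 10⁻³ × 2.59 × 10⁻⁷⁰ m² = 3.89 × 10⁻⁷³ m²

3.89 × 10⁻⁷³ m²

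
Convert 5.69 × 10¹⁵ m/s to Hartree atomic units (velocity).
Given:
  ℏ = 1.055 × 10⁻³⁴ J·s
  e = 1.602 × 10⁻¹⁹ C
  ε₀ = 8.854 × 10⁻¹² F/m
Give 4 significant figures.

atomic unit of velocity: v_au = e²/(4πε₀ℏ) = 2.186 × 10⁶ m/s.
5.69 × 10¹⁵ / 2.186 × 10⁶ = 2.602 × 10⁹

2.602 × 10⁹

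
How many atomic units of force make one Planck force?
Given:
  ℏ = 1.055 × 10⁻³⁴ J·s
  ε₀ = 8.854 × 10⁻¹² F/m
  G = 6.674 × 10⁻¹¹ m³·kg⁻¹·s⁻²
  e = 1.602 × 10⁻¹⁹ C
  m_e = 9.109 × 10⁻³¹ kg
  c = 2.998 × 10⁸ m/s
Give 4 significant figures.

Planck force: F_P = c⁴/G = 1.210 × 10⁴⁴ N
atomic unit of force: F_au = E_h/a₀ = m_e²e⁶/((4πε₀)³ℏ⁴) = 8.220 × 10⁻⁸ N
ratio = 1.210 × 10⁴⁴ / 8.220 × 10⁻⁸ = 1.473 × 10⁵¹

1.473 × 10⁵¹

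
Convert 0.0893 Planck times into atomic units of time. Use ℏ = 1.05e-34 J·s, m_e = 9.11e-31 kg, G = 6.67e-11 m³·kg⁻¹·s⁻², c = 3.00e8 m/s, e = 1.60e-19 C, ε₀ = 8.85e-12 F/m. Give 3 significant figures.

Planck time: t_P = √(ℏG/c⁵) = 5.37e-44 s
atomic unit of time: τ_au = (4πε₀)²ℏ³/(m_e e⁴) = 2.40e-17 s
0.0893 × 5.37e-44 / 2.40e-17 = 2.00e-28

2.00e-28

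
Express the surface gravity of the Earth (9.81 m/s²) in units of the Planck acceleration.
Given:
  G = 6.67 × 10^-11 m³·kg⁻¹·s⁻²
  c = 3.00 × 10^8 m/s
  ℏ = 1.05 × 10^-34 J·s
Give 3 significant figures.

1.76 × 10^-51

Planck acceleration: a_P = √(c⁷/(ℏG)) = 5.59 × 10^51 m/s².
9.81 / 5.59 × 10^51 = 1.76 × 10^-51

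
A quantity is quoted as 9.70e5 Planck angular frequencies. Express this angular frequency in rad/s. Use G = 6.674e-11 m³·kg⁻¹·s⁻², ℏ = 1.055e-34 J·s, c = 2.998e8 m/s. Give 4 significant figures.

1.799e49 rad/s

One Planck angular frequency: ω_P = √(c⁵/(ℏG)) = 1.855e43 rad/s.
9.70e5 × 1.855e43 rad/s = 1.799e49 rad/s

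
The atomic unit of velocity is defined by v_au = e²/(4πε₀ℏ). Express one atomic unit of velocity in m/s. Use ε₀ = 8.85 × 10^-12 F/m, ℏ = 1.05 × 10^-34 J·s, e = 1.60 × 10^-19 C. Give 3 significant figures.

2.19 × 10^6 m/s

v_au = e²/(4πε₀ℏ)
  = 2.56 × 10^-38 / 1.17 × 10^-44
  = 2.19 × 10^6 m/s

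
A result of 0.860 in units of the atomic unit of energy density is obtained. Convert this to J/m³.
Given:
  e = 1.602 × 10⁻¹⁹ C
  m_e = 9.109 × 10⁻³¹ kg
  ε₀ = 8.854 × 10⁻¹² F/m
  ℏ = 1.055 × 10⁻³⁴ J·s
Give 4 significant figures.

2.519 × 10¹³ J/m³

One atomic unit of energy density: u_au = E_h/a₀³ = m_e⁴e¹⁰/((4πε₀)⁵ℏ⁸) = 2.929 × 10¹³ J/m³.
0.860 × 2.929 × 10¹³ J/m³ = 2.519 × 10¹³ J/m³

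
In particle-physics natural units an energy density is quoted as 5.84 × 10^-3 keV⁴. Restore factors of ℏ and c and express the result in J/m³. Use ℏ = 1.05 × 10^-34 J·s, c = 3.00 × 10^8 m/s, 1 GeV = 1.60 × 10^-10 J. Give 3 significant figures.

[E]/[L]³ = [E]⁴/(ℏc)³; restore (ℏc)⁻³.
1 GeV⁴ → 1/(ℏc)³ × (1 GeV in J)⁴ = 2.10 × 10^37 J/m³.
Convert the energy scale: 5.84 × 10^-3 keV⁴ = 5.84 × 10^-27 GeV⁴.
Result: 5.84 × 10^-27 × 2.10 × 10^37 = 1.22 × 10^11 J/m³.

1.22 × 10^11 J/m³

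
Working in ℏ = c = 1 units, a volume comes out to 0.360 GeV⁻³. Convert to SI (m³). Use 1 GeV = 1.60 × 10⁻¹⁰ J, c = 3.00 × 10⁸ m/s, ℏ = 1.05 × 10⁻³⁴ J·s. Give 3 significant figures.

Volume is [L]³ = [E]⁻³·(ℏc)³.
1 GeV⁻³ → (ℏc)³ × (1 GeV in J)⁻³ = 7.63 × 10⁻⁴⁸ m³.
Result: 0.360 × 7.63 × 10⁻⁴⁸ = 2.75 × 10⁻⁴⁸ m³.

2.75 × 10⁻⁴⁸ m³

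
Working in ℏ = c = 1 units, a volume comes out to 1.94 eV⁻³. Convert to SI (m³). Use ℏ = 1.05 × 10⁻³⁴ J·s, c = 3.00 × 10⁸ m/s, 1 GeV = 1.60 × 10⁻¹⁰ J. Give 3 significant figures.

1.48 × 10⁻²⁰ m³

Volume is [L]³ = [E]⁻³·(ℏc)³.
1 GeV⁻³ → (ℏc)³ × (1 GeV in J)⁻³ = 7.63 × 10⁻⁴⁸ m³.
Convert the energy scale: 1.94 eV⁻³ = 1.94 × 10²⁷ GeV⁻³.
Result: 1.94 × 10²⁷ × 7.63 × 10⁻⁴⁸ = 1.48 × 10⁻²⁰ m³.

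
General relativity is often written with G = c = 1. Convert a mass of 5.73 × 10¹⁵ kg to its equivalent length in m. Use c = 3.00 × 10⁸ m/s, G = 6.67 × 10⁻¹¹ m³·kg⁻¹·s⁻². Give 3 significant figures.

In G = c = 1 units mass has dimensions of length; the conversion factor is G/c².
5.73 × 10¹⁵ kg × (G/c²) = 4.25 × 10⁻¹² m

4.25 × 10⁻¹² m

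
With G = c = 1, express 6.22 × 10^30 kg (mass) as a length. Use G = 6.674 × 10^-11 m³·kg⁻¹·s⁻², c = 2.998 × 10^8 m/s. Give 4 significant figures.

In G = c = 1 units mass has dimensions of length; the conversion factor is G/c².
6.22 × 10^30 kg × (G/c²) = 4.619 × 10^3 m

4.619 × 10^3 m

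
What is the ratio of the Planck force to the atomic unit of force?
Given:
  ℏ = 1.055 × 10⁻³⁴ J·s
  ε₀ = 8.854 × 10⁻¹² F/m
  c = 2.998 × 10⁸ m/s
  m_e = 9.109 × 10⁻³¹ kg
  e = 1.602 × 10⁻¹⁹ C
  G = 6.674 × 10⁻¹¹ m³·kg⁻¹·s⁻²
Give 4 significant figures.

1.473 × 10⁵¹

Planck force: F_P = c⁴/G = 1.210 × 10⁴⁴ N
atomic unit of force: F_au = E_h/a₀ = m_e²e⁶/((4πε₀)³ℏ⁴) = 8.220 × 10⁻⁸ N
ratio = 1.210 × 10⁴⁴ / 8.220 × 10⁻⁸ = 1.473 × 10⁵¹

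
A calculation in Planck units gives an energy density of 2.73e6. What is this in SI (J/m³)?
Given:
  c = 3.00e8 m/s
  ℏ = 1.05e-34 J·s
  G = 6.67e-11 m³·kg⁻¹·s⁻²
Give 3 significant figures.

One Planck energy density: u_P = c⁷/(ℏG²) = 4.68e113 J/m³.
2.73e6 × 4.68e113 J/m³ = 1.28e120 J/m³

1.28e120 J/m³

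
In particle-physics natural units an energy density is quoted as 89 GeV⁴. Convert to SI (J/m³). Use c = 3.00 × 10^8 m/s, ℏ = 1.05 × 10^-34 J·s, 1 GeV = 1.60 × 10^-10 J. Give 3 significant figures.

[E]/[L]³ = [E]⁴/(ℏc)³; restore (ℏc)⁻³.
1 GeV⁴ → 1/(ℏc)³ × (1 GeV in J)⁴ = 2.10 × 10^37 J/m³.
Result: 89 × 2.10 × 10^37 = 1.87 × 10^39 J/m³.

1.87 × 10^39 J/m³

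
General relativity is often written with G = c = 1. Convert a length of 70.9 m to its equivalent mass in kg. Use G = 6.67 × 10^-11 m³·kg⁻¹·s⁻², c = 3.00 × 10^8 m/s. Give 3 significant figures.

Length → mass via c²/G.
70.9 m × (c²/G) = 9.57 × 10^28 kg

9.57 × 10^28 kg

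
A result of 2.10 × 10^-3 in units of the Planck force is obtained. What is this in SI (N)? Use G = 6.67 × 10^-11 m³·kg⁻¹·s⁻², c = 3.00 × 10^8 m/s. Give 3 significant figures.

2.55 × 10^41 N

One Planck force: F_P = c⁴/G = 1.21 × 10^44 N.
2.10 × 10^-3 × 1.21 × 10^44 N = 2.55 × 10^41 N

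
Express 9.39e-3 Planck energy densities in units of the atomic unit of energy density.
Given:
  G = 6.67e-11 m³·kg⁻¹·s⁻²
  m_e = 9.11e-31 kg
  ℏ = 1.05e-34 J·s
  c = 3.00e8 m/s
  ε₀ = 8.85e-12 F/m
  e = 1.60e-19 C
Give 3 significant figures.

Planck energy density: u_P = c⁷/(ℏG²) = 4.68e113 J/m³
atomic unit of energy density: u_au = E_h/a₀³ = m_e⁴e¹⁰/((4πε₀)⁵ℏ⁸) = 3.01e13 J/m³
9.39e-3 × 4.68e113 / 3.01e13 = 1.46e98

1.46e98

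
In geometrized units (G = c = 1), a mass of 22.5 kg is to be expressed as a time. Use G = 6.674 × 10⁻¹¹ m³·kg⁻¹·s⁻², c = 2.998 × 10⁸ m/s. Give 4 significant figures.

5.573 × 10⁻³⁵ s

Mass → time via G/c³.
22.5 kg × (G/c³) = 5.573 × 10⁻³⁵ s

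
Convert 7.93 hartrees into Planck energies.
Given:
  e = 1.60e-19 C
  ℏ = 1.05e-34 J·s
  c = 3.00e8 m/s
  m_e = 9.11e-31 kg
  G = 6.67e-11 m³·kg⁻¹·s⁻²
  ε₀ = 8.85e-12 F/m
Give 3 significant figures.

1.78e-26

hartree: E_h = m_e e⁴/(4πε₀ℏ)² = 4.38e-18 J
Planck energy: E_P = √(ℏc⁵/G) = 1.96e9 J
7.93 × 4.38e-18 / 1.96e9 = 1.78e-26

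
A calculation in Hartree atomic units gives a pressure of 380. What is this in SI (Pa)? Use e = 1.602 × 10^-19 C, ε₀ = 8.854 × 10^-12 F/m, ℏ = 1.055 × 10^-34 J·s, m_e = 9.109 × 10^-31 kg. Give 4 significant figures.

One atomic unit of pressure: P_au = E_h/a₀³ = m_e⁴e¹⁰/((4πε₀)⁵ℏ⁸) = 2.929 × 10^13 Pa.
380 × 2.929 × 10^13 Pa = 1.113 × 10^16 Pa

1.113 × 10^16 Pa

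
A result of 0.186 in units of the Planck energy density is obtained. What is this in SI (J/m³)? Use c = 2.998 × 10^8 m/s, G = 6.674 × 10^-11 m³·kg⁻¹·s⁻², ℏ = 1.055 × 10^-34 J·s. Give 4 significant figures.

One Planck energy density: u_P = c⁷/(ℏG²) = 4.632 × 10^113 J/m³.
0.186 × 4.632 × 10^113 J/m³ = 8.616 × 10^112 J/m³

8.616 × 10^112 J/m³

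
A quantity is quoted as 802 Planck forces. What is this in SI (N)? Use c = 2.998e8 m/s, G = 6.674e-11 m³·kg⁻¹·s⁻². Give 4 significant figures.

One Planck force: F_P = c⁴/G = 1.210e44 N.
802 × 1.210e44 N = 9.708e46 N

9.708e46 N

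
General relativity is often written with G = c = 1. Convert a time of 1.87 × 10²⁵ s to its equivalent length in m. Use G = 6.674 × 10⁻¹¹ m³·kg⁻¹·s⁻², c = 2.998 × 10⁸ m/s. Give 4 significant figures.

5.606 × 10³³ m

Time → length via c.
1.87 × 10²⁵ s × (c) = 5.606 × 10³³ m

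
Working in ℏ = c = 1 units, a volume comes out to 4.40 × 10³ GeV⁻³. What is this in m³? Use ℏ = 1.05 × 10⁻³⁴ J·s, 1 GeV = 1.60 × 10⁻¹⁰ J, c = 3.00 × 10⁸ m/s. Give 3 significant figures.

3.36 × 10⁻⁴⁴ m³

Volume is [L]³ = [E]⁻³·(ℏc)³.
1 GeV⁻³ → (ℏc)³ × (1 GeV in J)⁻³ = 7.63 × 10⁻⁴⁸ m³.
Result: 4.40 × 10³ × 7.63 × 10⁻⁴⁸ = 3.36 × 10⁻⁴⁴ m³.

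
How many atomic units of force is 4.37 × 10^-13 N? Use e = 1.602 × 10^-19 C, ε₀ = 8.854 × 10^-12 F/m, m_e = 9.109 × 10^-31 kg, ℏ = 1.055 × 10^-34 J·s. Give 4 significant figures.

atomic unit of force: F_au = E_h/a₀ = m_e²e⁶/((4πε₀)³ℏ⁴) = 8.220 × 10^-8 N.
4.37 × 10^-13 / 8.220 × 10^-8 = 5.316 × 10^-6

5.316 × 10^-6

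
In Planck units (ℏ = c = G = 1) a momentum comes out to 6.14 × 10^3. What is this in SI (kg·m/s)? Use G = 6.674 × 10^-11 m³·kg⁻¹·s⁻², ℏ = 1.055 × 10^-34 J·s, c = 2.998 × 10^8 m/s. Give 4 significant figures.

One Planck momentum: p_P = √(ℏc³/G) = 6.527 kg·m/s.
6.14 × 10^3 × 6.527 kg·m/s = 4.007 × 10^4 kg·m/s

4.007 × 10^4 kg·m/s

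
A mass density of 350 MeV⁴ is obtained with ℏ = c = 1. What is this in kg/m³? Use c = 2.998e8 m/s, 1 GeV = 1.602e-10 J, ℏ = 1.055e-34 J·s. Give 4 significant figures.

Mass density is [E]/(c²[L]³) = [E]⁴/(ℏ³c⁵).
1 GeV⁴ → 1/(ℏ³c⁵) × (1 GeV in J)⁴ = 2.316e20 kg/m³.
Convert the energy scale: 350 MeV⁴ = 3.50e-10 GeV⁴.
Result: 3.50e-10 × 2.316e20 = 8.106e10 kg/m³.

8.106e10 kg/m³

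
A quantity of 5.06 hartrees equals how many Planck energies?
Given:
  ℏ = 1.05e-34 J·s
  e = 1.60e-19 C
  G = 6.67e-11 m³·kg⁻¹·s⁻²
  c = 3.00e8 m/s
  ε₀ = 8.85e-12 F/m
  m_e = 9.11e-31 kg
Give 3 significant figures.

hartree: E_h = m_e e⁴/(4πε₀ℏ)² = 4.38e-18 J
Planck energy: E_P = √(ℏc⁵/G) = 1.96e9 J
5.06 × 4.38e-18 / 1.96e9 = 1.13e-26

1.13e-26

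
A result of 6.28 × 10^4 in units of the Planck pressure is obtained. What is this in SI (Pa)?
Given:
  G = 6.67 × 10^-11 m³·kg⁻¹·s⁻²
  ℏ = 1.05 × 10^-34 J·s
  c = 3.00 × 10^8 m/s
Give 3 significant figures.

One Planck pressure: p_P = c⁷/(ℏG²) = 4.68 × 10^113 Pa.
6.28 × 10^4 × 4.68 × 10^113 Pa = 2.94 × 10^118 Pa

2.94 × 10^118 Pa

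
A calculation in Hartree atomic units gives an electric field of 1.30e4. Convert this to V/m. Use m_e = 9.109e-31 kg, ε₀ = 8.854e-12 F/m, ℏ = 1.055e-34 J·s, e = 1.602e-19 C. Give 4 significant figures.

One atomic unit of electric field: E_au = E_h/(e a₀) = m_e²e⁵/((4πε₀)³ℏ⁴) = 5.131e11 V/m.
1.30e4 × 5.131e11 V/m = 6.670e15 V/m

6.670e15 V/m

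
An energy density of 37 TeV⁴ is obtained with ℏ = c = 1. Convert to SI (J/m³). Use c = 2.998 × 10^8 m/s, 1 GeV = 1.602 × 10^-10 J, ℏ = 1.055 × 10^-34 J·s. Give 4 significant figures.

7.702 × 10^50 J/m³

[E]/[L]³ = [E]⁴/(ℏc)³; restore (ℏc)⁻³.
1 GeV⁴ → 1/(ℏc)³ × (1 GeV in J)⁴ = 2.082 × 10^37 J/m³.
Convert the energy scale: 37 TeV⁴ = 3.70 × 10^13 GeV⁴.
Result: 3.70 × 10^13 × 2.082 × 10^37 = 7.702 × 10^50 J/m³.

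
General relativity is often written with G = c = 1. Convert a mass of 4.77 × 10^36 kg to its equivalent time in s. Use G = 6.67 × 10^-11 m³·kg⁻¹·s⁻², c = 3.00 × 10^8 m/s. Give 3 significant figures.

11.8 s

Mass → time via G/c³.
4.77 × 10^36 kg × (G/c³) = 11.8 s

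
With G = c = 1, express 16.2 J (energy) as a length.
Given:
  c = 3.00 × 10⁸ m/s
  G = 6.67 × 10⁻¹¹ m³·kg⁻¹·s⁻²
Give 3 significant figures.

Energy → length via G/c⁴.
16.2 J × (G/c⁴) = 1.33 × 10⁻⁴³ m

1.33 × 10⁻⁴³ m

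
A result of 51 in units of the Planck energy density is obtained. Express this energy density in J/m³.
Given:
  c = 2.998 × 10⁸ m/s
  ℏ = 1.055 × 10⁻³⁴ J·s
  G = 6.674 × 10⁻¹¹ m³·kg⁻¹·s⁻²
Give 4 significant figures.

2.362 × 10¹¹⁵ J/m³

One Planck energy density: u_P = c⁷/(ℏG²) = 4.632 × 10¹¹³ J/m³.
51 × 4.632 × 10¹¹³ J/m³ = 2.362 × 10¹¹⁵ J/m³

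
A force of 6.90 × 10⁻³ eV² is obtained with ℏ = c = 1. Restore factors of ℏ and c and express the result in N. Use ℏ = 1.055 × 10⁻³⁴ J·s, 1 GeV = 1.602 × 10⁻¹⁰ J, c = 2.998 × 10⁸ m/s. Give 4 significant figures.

5.599 × 10⁻¹⁵ N

Force is [E]/[L] = [E]²/(ℏc); restore (ℏc)⁻¹.
1 GeV² → 1/(ℏc) × (1 GeV in J)² = 8.114 × 10⁵ N.
Convert the energy scale: 6.90 × 10⁻³ eV² = 6.90 × 10⁻²¹ GeV².
Result: 6.90 × 10⁻²¹ × 8.114 × 10⁵ = 5.599 × 10⁻¹⁵ N.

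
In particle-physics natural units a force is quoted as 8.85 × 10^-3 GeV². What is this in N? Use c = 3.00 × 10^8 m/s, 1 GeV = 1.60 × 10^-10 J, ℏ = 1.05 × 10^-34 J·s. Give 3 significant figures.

7.19 × 10^3 N

Force is [E]/[L] = [E]²/(ℏc); restore (ℏc)⁻¹.
1 GeV² → 1/(ℏc) × (1 GeV in J)² = 8.13 × 10^5 N.
Result: 8.85 × 10^-3 × 8.13 × 10^5 = 7.19 × 10^3 N.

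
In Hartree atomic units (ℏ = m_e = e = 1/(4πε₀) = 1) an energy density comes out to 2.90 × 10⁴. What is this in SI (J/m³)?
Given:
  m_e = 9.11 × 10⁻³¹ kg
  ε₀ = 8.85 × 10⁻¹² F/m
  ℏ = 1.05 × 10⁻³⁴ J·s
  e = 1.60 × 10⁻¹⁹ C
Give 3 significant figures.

8.74 × 10¹⁷ J/m³

One atomic unit of energy density: u_au = E_h/a₀³ = m_e⁴e¹⁰/((4πε₀)⁵ℏ⁸) = 3.01 × 10¹³ J/m³.
2.90 × 10⁴ × 3.01 × 10¹³ J/m³ = 8.74 × 10¹⁷ J/m³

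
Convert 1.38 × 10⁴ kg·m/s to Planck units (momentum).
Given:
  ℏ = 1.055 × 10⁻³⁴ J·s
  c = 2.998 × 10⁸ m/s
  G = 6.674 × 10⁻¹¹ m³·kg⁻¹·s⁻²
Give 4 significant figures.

2.114 × 10³

Planck momentum: p_P = √(ℏc³/G) = 6.527 kg·m/s.
1.38 × 10⁴ / 6.527 = 2.114 × 10³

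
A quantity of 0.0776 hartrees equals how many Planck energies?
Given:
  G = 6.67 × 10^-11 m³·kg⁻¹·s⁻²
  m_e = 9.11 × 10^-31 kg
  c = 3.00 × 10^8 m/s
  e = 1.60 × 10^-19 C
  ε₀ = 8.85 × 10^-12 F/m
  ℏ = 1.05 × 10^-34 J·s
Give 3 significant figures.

1.74 × 10^-28

hartree: E_h = m_e e⁴/(4πε₀ℏ)² = 4.38 × 10^-18 J
Planck energy: E_P = √(ℏc⁵/G) = 1.96 × 10^9 J
0.0776 × 4.38 × 10^-18 / 1.96 × 10^9 = 1.74 × 10^-28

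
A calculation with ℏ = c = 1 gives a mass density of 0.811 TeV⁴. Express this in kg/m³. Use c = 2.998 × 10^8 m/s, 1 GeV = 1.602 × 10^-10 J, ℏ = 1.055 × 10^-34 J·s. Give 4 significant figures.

1.878 × 10^32 kg/m³

Mass density is [E]/(c²[L]³) = [E]⁴/(ℏ³c⁵).
1 GeV⁴ → 1/(ℏ³c⁵) × (1 GeV in J)⁴ = 2.316 × 10^20 kg/m³.
Convert the energy scale: 0.811 TeV⁴ = 8.11 × 10^11 GeV⁴.
Result: 8.11 × 10^11 × 2.316 × 10^20 = 1.878 × 10^32 kg/m³.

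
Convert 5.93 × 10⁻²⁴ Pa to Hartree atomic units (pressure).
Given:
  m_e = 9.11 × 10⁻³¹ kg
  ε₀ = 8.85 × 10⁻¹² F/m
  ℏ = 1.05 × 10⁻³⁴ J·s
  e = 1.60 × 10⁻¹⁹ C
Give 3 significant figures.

1.97 × 10⁻³⁷

atomic unit of pressure: P_au = E_h/a₀³ = m_e⁴e¹⁰/((4πε₀)⁵ℏ⁸) = 3.01 × 10¹³ Pa.
5.93 × 10⁻²⁴ / 3.01 × 10¹³ = 1.97 × 10⁻³⁷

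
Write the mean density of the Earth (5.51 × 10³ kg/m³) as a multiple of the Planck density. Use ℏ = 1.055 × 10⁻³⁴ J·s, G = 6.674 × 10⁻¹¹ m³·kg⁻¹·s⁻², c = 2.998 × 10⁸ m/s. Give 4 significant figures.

1.069 × 10⁻⁹³

Planck density: ρ_P = c⁵/(ℏG²) = 5.154 × 10⁹⁶ kg/m³.
5.51 × 10³ / 5.154 × 10⁹⁶ = 1.069 × 10⁻⁹³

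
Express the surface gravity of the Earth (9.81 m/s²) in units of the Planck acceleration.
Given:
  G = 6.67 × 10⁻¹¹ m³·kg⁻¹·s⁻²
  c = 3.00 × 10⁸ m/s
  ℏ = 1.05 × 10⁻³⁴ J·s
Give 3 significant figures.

Planck acceleration: a_P = √(c⁷/(ℏG)) = 5.59 × 10⁵¹ m/s².
9.81 / 5.59 × 10⁵¹ = 1.76 × 10⁻⁵¹

1.76 × 10⁻⁵¹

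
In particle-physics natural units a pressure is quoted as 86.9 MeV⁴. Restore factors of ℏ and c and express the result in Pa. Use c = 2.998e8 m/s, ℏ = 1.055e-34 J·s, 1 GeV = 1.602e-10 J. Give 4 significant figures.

Pressure is [E]/[L]³ = [E]⁴/(ℏc)³.
1 GeV⁴ → 1/(ℏc)³ × (1 GeV in J)⁴ = 2.082e37 Pa.
Convert the energy scale: 86.9 MeV⁴ = 8.69e-11 GeV⁴.
Result: 8.69e-11 × 2.082e37 = 1.809e27 Pa.

1.809e27 Pa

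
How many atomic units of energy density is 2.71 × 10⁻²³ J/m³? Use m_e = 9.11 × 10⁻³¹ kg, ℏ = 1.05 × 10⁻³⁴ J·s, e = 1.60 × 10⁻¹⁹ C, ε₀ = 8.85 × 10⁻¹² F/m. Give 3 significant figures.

atomic unit of energy density: u_au = E_h/a₀³ = m_e⁴e¹⁰/((4πε₀)⁵ℏ⁸) = 3.01 × 10¹³ J/m³.
2.71 × 10⁻²³ / 3.01 × 10¹³ = 8.99 × 10⁻³⁷

8.99 × 10⁻³⁷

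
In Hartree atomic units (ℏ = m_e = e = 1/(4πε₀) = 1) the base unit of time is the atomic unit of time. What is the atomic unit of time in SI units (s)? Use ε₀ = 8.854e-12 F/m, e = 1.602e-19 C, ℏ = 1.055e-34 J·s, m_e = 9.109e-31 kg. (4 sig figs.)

τ_au = (4πε₀)²ℏ³/(m_e e⁴)
E_h = 4.354e-18 J
ℏ/E_h = 2.423e-17 s

2.423e-17 s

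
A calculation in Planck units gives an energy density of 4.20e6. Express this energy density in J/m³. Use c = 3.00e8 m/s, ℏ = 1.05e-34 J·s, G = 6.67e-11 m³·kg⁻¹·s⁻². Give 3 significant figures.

One Planck energy density: u_P = c⁷/(ℏG²) = 4.68e113 J/m³.
4.20e6 × 4.68e113 J/m³ = 1.97e120 J/m³

1.97e120 J/m³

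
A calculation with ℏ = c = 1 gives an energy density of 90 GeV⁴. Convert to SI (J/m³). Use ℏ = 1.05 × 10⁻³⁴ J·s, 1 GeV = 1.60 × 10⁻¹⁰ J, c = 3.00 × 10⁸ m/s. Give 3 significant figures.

[E]/[L]³ = [E]⁴/(ℏc)³; restore (ℏc)⁻³.
1 GeV⁴ → 1/(ℏc)³ × (1 GeV in J)⁴ = 2.10 × 10³⁷ J/m³.
Result: 90 × 2.10 × 10³⁷ = 1.89 × 10³⁹ J/m³.

1.89 × 10³⁹ J/m³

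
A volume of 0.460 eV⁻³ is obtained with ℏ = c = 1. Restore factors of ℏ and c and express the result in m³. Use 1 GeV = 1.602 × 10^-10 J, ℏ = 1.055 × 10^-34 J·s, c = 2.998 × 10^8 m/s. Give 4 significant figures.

3.540 × 10^-21 m³

Volume is [L]³ = [E]⁻³·(ℏc)³.
1 GeV⁻³ → (ℏc)³ × (1 GeV in J)⁻³ = 7.696 × 10^-48 m³.
Convert the energy scale: 0.460 eV⁻³ = 4.60 × 10^26 GeV⁻³.
Result: 4.60 × 10^26 × 7.696 × 10^-48 = 3.540 × 10^-21 m³.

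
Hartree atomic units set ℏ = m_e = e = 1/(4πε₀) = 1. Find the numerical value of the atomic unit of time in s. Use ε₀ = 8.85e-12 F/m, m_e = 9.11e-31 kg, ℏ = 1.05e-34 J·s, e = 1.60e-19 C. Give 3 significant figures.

2.40e-17 s

From ℏ = m_e = e = 1/(4πε₀) = 1 the time scale is τ_au = (4πε₀)²ℏ³/(m_e e⁴).
E_h = 4.38e-18 J
ℏ/E_h = 2.40e-17 s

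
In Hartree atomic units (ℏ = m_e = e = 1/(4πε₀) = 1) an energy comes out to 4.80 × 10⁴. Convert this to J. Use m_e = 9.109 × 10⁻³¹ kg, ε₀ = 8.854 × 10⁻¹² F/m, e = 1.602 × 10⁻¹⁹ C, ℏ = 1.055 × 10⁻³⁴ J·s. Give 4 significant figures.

One hartree: E_h = m_e e⁴/(4πε₀ℏ)² = 4.354 × 10⁻¹⁸ J.
4.80 × 10⁴ × 4.354 × 10⁻¹⁸ J = 2.090 × 10⁻¹³ J

2.090 × 10⁻¹³ J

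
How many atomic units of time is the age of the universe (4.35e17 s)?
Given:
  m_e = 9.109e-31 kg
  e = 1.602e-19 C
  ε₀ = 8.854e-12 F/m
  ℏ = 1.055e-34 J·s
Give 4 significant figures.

1.795e34

atomic unit of time: τ_au = (4πε₀)²ℏ³/(m_e e⁴) = 2.423e-17 s.
4.35e17 / 2.423e-17 = 1.795e34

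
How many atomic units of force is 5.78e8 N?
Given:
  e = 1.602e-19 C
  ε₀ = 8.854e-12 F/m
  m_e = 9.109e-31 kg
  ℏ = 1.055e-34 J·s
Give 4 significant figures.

atomic unit of force: F_au = E_h/a₀ = m_e²e⁶/((4πε₀)³ℏ⁴) = 8.220e-8 N.
5.78e8 / 8.220e-8 = 7.032e15

7.032e15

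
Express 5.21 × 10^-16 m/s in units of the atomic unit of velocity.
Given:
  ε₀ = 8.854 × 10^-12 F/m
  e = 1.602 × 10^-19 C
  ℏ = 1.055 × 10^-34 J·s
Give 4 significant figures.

2.383 × 10^-22

atomic unit of velocity: v_au = e²/(4πε₀ℏ) = 2.186 × 10^6 m/s.
5.21 × 10^-16 / 2.186 × 10^6 = 2.383 × 10^-22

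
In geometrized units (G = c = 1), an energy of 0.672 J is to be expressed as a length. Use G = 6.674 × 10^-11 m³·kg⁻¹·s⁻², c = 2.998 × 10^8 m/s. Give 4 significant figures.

Energy → length via G/c⁴.
0.672 J × (G/c⁴) = 5.552 × 10^-45 m

5.552 × 10^-45 m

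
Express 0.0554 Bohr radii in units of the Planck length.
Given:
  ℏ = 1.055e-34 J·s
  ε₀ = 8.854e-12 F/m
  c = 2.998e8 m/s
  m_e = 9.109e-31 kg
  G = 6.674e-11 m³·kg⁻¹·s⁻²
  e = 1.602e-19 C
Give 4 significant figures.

1.816e23

Bohr radius: a₀ = 4πε₀ℏ²/(m_e e²) = 5.297e-11 m
Planck length: ℓ_P = √(ℏG/c³) = 1.616e-35 m
0.0554 × 5.297e-11 / 1.616e-35 = 1.816e23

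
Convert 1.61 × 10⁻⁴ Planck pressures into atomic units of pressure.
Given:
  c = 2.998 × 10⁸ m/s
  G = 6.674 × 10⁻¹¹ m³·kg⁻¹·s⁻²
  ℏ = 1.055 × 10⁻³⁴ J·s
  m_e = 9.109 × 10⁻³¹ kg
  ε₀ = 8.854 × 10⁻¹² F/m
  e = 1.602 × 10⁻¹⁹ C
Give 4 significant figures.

Planck pressure: p_P = c⁷/(ℏG²) = 4.632 × 10¹¹³ Pa
atomic unit of pressure: P_au = E_h/a₀³ = m_e⁴e¹⁰/((4πε₀)⁵ℏ⁸) = 2.929 × 10¹³ Pa
1.61 × 10⁻⁴ × 4.632 × 10¹¹³ / 2.929 × 10¹³ = 2.546 × 10⁹⁶

2.546 × 10⁹⁶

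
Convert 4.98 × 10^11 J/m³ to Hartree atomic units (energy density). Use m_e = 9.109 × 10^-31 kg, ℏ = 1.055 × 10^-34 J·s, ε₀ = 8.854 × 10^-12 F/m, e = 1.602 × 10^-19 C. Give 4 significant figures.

atomic unit of energy density: u_au = E_h/a₀³ = m_e⁴e¹⁰/((4πε₀)⁵ℏ⁸) = 2.929 × 10^13 J/m³.
4.98 × 10^11 / 2.929 × 10^13 = 0.01700

0.01700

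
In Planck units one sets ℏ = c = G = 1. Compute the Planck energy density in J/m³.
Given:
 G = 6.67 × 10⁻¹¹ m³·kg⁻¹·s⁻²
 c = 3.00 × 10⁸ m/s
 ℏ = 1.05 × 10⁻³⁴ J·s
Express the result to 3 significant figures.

4.68 × 10¹¹³ J/m³

u_P = c⁷/(ℏG²)
  = 2.19 × 10⁵⁹ / 4.67 × 10⁻⁵⁵
  = 4.68 × 10¹¹³ J/m³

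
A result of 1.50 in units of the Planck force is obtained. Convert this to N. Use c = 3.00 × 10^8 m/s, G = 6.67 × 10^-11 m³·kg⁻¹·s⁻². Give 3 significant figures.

One Planck force: F_P = c⁴/G = 1.21 × 10^44 N.
1.50 × 1.21 × 10^44 N = 1.82 × 10^44 N

1.82 × 10^44 N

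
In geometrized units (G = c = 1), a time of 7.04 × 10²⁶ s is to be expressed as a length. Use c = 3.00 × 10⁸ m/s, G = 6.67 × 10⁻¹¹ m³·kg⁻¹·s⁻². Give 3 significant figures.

2.11 × 10³⁵ m

Time → length via c.
7.04 × 10²⁶ s × (c) = 2.11 × 10³⁵ m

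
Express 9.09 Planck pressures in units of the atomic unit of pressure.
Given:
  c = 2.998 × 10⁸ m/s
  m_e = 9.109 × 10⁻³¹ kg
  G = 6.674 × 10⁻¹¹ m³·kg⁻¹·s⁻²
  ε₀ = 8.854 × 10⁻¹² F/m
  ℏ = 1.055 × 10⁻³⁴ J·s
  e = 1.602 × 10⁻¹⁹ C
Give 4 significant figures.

Planck pressure: p_P = c⁷/(ℏG²) = 4.632 × 10¹¹³ Pa
atomic unit of pressure: P_au = E_h/a₀³ = m_e⁴e¹⁰/((4πε₀)⁵ℏ⁸) = 2.929 × 10¹³ Pa
9.09 × 4.632 × 10¹¹³ / 2.929 × 10¹³ = 1.438 × 10¹⁰¹

1.438 × 10¹⁰¹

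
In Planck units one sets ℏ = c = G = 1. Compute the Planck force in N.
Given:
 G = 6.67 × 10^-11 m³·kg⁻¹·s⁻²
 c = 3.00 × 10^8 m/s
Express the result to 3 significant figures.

F_P = c⁴/G
  = 8.10 × 10^33 / 6.67 × 10^-11
  = 1.21 × 10^44 N

1.21 × 10^44 N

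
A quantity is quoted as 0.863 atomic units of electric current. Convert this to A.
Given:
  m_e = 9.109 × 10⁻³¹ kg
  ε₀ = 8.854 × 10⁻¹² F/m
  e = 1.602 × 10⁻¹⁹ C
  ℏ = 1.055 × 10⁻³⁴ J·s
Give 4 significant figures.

5.706 × 10⁻³ A

One atomic unit of electric current: I_au = e E_h/ℏ = m_e e⁵/((4πε₀)²ℏ³) = 6.612 × 10⁻³ A.
0.863 × 6.612 × 10⁻³ A = 5.706 × 10⁻³ A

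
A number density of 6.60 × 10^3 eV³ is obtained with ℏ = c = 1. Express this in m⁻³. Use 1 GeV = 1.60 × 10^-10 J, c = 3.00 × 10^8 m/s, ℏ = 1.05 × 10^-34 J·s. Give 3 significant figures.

Number density is [L]⁻³ = [E]³/(ℏc)³.
1 GeV³ → 1/(ℏc)³ × (1 GeV in J)³ = 1.31 × 10^47 m⁻³.
Convert the energy scale: 6.60 × 10^3 eV³ = 6.60 × 10^-24 GeV³.
Result: 6.60 × 10^-24 × 1.31 × 10^47 = 8.65 × 10^23 m⁻³.

8.65 × 10^23 m⁻³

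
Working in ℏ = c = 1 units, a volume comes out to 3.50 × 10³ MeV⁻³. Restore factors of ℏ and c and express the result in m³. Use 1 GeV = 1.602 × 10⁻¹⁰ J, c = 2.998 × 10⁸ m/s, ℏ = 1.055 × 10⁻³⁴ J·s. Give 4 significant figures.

2.694 × 10⁻³⁵ m³

Volume is [L]³ = [E]⁻³·(ℏc)³.
1 GeV⁻³ → (ℏc)³ × (1 GeV in J)⁻³ = 7.696 × 10⁻⁴⁸ m³.
Convert the energy scale: 3.50 × 10³ MeV⁻³ = 3.50 × 10¹² GeV⁻³.
Result: 3.50 × 10¹² × 7.696 × 10⁻⁴⁸ = 2.694 × 10⁻³⁵ m³.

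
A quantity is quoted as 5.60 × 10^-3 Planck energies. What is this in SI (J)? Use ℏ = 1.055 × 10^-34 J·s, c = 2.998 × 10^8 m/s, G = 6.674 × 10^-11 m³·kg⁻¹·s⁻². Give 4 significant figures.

One Planck energy: E_P = √(ℏc⁵/G) = 1.957 × 10^9 J.
5.60 × 10^-3 × 1.957 × 10^9 J = 1.096 × 10^7 J

1.096 × 10^7 J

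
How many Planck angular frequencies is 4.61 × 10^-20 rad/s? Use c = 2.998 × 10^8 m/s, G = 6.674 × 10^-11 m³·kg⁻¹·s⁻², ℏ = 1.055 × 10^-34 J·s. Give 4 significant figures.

Planck angular frequency: ω_P = √(c⁵/(ℏG)) = 1.855 × 10^43 rad/s.
4.61 × 10^-20 / 1.855 × 10^43 = 2.486 × 10^-63

2.486 × 10^-63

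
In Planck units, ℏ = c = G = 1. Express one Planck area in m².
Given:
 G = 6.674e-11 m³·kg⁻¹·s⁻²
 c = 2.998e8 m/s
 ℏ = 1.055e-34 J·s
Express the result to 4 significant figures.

2.613e-70 m²

From ℏ = c = G = 1 the area scale is A_P = ℏG/c³.
  = 7.041e-45 / 2.695e25
  = 2.613e-70 m²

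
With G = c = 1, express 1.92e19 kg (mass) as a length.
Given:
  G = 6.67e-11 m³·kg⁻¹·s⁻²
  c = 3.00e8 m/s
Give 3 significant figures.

1.42e-8 m

In G = c = 1 units mass has dimensions of length; the conversion factor is G/c².
1.92e19 kg × (G/c²) = 1.42e-8 m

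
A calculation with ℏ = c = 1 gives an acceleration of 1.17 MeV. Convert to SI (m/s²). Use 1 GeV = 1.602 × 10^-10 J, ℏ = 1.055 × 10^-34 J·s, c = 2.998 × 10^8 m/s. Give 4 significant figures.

5.326 × 10^29 m/s²

Acceleration is [L]/[T]² = c·[E]/ℏ.
1 GeV → c/ℏ × (1 GeV in J) = 4.552 × 10^32 m/s².
Convert the energy scale: 1.17 MeV = 1.17 × 10^-3 GeV.
Result: 1.17 × 10^-3 × 4.552 × 10^32 = 5.326 × 10^29 m/s².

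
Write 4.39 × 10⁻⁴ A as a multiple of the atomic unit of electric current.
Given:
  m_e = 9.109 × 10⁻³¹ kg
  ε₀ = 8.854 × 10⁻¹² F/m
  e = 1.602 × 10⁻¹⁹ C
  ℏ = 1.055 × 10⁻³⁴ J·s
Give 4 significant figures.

atomic unit of electric current: I_au = e E_h/ℏ = m_e e⁵/((4πε₀)²ℏ³) = 6.612 × 10⁻³ A.
4.39 × 10⁻⁴ / 6.612 × 10⁻³ = 0.06640

0.06640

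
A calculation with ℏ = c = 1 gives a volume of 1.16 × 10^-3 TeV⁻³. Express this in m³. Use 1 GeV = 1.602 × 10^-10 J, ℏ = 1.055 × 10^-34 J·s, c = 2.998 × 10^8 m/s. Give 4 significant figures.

Volume is [L]³ = [E]⁻³·(ℏc)³.
1 GeV⁻³ → (ℏc)³ × (1 GeV in J)⁻³ = 7.696 × 10^-48 m³.
Convert the energy scale: 1.16 × 10^-3 TeV⁻³ = 1.16 × 10^-12 GeV⁻³.
Result: 1.16 × 10^-12 × 7.696 × 10^-48 = 8.927 × 10^-60 m³.

8.927 × 10^-60 m³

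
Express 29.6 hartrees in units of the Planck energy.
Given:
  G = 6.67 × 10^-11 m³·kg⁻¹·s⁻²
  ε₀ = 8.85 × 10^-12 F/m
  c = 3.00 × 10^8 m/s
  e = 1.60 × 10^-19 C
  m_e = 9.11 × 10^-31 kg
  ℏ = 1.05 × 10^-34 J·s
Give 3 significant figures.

6.63 × 10^-26

hartree: E_h = m_e e⁴/(4πε₀ℏ)² = 4.38 × 10^-18 J
Planck energy: E_P = √(ℏc⁵/G) = 1.96 × 10^9 J
29.6 × 4.38 × 10^-18 / 1.96 × 10^9 = 6.63 × 10^-26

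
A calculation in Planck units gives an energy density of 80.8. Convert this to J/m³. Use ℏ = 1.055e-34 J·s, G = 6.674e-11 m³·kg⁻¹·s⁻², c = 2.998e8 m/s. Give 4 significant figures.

3.743e115 J/m³

One Planck energy density: u_P = c⁷/(ℏG²) = 4.632e113 J/m³.
80.8 × 4.632e113 J/m³ = 3.743e115 J/m³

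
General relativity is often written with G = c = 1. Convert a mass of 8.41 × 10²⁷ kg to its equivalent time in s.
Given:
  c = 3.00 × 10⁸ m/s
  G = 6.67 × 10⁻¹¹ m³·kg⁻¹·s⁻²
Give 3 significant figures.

2.08 × 10⁻⁸ s

Mass → time via G/c³.
8.41 × 10²⁷ kg × (G/c³) = 2.08 × 10⁻⁸ s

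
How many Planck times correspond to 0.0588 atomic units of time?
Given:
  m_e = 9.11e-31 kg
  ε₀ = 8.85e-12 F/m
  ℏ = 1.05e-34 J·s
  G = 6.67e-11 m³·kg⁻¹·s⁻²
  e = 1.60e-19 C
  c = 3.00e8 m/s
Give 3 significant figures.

2.63e25

atomic unit of time: τ_au = (4πε₀)²ℏ³/(m_e e⁴) = 2.40e-17 s
Planck time: t_P = √(ℏG/c⁵) = 5.37e-44 s
0.0588 × 2.40e-17 / 5.37e-44 = 2.63e25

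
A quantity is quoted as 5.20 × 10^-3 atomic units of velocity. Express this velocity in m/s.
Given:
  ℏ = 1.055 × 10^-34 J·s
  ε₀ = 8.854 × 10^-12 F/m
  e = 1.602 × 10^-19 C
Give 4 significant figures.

One atomic unit of velocity: v_au = e²/(4πε₀ℏ) = 2.186 × 10^6 m/s.
5.20 × 10^-3 × 2.186 × 10^6 m/s = 1.137 × 10^4 m/s

1.137 × 10^4 m/s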